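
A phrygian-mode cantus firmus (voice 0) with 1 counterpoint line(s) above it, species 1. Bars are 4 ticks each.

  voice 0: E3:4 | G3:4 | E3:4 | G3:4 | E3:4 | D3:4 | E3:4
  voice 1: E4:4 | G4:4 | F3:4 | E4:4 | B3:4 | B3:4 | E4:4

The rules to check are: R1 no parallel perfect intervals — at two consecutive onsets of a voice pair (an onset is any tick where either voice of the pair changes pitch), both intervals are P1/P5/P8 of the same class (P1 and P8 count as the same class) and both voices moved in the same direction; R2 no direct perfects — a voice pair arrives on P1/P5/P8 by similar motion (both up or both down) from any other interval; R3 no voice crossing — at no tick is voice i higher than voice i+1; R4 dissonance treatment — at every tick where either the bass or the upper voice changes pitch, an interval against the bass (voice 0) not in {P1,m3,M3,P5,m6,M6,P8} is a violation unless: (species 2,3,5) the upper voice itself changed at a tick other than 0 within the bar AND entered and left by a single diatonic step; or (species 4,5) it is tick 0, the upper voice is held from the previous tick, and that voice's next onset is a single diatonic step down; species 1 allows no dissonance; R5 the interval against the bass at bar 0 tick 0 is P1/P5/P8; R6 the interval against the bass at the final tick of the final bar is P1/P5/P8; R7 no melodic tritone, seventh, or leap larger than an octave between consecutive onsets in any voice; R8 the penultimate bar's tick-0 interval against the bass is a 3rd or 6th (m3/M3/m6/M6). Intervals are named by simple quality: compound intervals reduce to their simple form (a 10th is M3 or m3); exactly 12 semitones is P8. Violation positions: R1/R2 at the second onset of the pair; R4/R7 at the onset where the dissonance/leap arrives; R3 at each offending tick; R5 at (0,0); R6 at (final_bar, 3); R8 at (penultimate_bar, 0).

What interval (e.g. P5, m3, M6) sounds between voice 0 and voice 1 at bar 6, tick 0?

voice 0=E3 voice 1=E4 -> P8

P8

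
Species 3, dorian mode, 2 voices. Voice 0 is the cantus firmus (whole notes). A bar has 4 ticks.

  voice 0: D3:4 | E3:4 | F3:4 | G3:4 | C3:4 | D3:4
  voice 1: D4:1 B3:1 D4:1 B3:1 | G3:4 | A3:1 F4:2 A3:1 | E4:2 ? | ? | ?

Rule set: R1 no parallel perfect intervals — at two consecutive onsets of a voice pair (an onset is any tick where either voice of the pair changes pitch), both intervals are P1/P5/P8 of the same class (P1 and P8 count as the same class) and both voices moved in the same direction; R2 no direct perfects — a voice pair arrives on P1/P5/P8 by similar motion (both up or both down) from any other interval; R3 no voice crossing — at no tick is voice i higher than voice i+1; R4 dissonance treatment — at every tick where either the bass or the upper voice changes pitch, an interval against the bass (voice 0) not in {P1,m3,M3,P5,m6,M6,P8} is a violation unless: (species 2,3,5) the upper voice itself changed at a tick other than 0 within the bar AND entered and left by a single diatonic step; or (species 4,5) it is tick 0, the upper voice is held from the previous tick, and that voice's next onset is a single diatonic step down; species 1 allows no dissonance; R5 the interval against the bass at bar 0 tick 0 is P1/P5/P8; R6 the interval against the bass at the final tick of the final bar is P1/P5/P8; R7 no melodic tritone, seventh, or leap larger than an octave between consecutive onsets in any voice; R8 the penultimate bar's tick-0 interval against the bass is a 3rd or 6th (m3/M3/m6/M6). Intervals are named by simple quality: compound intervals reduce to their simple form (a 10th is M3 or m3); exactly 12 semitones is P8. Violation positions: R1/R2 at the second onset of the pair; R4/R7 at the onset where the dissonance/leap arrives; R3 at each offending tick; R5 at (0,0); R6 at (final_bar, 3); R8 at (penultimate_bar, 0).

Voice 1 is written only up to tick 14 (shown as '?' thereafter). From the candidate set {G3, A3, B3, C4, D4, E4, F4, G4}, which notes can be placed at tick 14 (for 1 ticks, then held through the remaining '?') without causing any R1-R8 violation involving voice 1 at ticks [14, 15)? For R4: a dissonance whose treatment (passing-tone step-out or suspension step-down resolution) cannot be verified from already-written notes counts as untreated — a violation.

G3: legal
A3: violates R4
B3: legal
C4: violates R4
D4: legal
E4: legal
F4: violates R4
G4: legal

{B3, D4, E4, G3, G4}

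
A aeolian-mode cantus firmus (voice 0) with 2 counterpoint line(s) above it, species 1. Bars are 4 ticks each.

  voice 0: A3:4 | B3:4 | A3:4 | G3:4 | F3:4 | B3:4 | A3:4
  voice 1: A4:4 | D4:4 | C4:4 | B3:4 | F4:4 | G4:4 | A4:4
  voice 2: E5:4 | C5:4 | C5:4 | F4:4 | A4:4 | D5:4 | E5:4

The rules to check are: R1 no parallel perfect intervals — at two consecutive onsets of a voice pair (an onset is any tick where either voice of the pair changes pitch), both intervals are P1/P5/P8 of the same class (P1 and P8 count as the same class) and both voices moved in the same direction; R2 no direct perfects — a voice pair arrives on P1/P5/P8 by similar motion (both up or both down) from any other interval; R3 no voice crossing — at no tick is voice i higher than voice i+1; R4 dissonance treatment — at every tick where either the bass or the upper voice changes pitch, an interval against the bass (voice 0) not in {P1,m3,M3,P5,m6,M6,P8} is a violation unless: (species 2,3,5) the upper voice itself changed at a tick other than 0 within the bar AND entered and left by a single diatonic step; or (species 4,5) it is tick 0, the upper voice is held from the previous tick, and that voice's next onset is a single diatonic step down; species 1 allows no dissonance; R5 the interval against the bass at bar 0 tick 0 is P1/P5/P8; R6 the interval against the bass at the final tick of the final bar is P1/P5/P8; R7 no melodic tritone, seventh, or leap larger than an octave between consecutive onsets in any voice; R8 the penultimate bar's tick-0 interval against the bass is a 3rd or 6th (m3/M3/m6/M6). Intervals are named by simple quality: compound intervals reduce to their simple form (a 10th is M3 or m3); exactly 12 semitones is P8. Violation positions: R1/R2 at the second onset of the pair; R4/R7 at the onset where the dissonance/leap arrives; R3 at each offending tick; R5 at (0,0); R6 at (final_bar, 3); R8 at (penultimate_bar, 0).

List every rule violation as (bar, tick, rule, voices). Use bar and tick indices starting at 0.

(1, 0, R4, (0, 2))
(3, 0, R4, (0, 2))
(4, 0, R7, (1,))
(5, 0, R2, (1, 2))
(5, 0, R7, (0,))
(6, 0, R1, (1, 2))

bar 0: v0=A3 v1=A4 v2=E5 downbeat P5
bar 1: v0=B3 v1=D4 v2=C5 downbeat m2
bar 2: v0=A3 v1=C4 v2=C5 downbeat m3
bar 3: v0=G3 v1=B3 v2=F4 downbeat m7
bar 4: v0=F3 v1=F4 v2=A4 downbeat M3
bar 5: v0=B3 v1=G4 v2=D5 downbeat m3
bar 6: v0=A3 v1=A4 v2=E5 downbeat P5
  -> R4 @ bar 1 tick 0 v(0, 2): B3/C5 m2 untreated
  -> R4 @ bar 3 tick 0 v(0, 2): G3/F4 m7 untreated
  -> R7 @ bar 4 tick 0 v(1,): B3->F4 leap 6st
  -> R2 @ bar 5 tick 0 v(1, 2): F4/A4 M3 -> G4/D5 P5 similar
  -> R7 @ bar 5 tick 0 v(0,): F3->B3 leap 6st
  -> R1 @ bar 6 tick 0 v(1, 2): G4/D5 P5 -> A4/E5 P5 similar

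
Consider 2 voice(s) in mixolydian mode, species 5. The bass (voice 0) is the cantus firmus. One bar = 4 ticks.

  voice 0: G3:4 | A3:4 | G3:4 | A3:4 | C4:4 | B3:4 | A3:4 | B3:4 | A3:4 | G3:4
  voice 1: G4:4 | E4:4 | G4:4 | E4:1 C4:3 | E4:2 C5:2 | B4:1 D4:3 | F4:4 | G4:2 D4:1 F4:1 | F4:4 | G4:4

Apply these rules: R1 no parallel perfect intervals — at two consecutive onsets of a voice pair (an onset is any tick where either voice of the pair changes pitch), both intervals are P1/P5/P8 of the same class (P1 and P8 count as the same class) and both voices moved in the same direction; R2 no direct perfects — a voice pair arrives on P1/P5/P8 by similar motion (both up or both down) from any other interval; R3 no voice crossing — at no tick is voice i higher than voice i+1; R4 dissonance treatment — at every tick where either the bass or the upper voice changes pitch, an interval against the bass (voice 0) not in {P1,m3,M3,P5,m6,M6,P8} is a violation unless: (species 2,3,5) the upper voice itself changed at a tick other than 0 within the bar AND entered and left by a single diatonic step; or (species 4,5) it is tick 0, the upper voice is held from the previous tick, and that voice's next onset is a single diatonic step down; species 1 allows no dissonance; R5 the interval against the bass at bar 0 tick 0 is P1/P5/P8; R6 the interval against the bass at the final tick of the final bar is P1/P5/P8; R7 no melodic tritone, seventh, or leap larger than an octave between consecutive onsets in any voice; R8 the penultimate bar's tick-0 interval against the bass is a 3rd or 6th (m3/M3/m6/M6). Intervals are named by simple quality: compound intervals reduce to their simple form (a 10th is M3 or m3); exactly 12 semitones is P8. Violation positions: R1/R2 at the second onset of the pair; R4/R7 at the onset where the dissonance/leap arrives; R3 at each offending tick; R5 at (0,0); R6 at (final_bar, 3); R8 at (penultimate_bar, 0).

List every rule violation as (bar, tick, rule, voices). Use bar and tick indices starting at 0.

bar 0: v0=G3 v1=G4 downbeat P8
bar 1: v0=A3 v1=E4 downbeat P5
bar 2: v0=G3 v1=G4 downbeat P8
bar 3: v0=A3 v1=E4 downbeat P5
bar 4: v0=C4 v1=E4 downbeat M3
bar 5: v0=B3 v1=B4 downbeat P8
bar 6: v0=A3 v1=F4 downbeat m6
bar 7: v0=B3 v1=G4 downbeat m6
bar 8: v0=A3 v1=F4 downbeat m6
bar 9: v0=G3 v1=G4 downbeat P8
  -> R1 @ bar 5 tick 0 v(0, 1): C4/C5 P8 -> B3/B4 P8 similar
  -> R4 @ bar 7 tick 3 v(0, 1): B3/F4 TT untreated

(5, 0, R1, (0, 1))
(7, 3, R4, (0, 1))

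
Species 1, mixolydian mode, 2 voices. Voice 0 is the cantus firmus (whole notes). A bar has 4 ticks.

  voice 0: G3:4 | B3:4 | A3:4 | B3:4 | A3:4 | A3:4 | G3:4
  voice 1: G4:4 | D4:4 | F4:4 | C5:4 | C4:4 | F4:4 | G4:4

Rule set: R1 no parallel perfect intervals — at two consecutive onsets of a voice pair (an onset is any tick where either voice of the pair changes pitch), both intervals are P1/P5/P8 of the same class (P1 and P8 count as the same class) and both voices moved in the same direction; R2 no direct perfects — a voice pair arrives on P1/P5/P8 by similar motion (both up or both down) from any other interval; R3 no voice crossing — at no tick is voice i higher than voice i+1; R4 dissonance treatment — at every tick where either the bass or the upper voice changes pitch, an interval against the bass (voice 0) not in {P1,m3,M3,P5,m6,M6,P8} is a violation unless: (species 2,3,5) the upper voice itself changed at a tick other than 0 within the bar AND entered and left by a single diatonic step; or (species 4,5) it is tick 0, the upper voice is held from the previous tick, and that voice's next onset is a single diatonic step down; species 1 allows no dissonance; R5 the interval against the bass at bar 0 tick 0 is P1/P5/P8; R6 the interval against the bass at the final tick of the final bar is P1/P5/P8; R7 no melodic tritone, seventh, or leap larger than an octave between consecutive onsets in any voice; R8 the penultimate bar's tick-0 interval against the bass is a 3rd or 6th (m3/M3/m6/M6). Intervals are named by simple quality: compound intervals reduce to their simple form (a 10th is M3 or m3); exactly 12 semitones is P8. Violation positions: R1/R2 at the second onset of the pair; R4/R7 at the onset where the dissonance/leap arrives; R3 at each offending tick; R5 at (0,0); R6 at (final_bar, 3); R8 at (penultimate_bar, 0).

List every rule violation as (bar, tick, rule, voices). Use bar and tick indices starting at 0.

(3, 0, R4, (0, 1))

bar 0: v0=G3 v1=G4 downbeat P8
bar 1: v0=B3 v1=D4 downbeat m3
bar 2: v0=A3 v1=F4 downbeat m6
bar 3: v0=B3 v1=C5 downbeat m2
bar 4: v0=A3 v1=C4 downbeat m3
bar 5: v0=A3 v1=F4 downbeat m6
bar 6: v0=G3 v1=G4 downbeat P8
  -> R4 @ bar 3 tick 0 v(0, 1): B3/C5 m2 untreated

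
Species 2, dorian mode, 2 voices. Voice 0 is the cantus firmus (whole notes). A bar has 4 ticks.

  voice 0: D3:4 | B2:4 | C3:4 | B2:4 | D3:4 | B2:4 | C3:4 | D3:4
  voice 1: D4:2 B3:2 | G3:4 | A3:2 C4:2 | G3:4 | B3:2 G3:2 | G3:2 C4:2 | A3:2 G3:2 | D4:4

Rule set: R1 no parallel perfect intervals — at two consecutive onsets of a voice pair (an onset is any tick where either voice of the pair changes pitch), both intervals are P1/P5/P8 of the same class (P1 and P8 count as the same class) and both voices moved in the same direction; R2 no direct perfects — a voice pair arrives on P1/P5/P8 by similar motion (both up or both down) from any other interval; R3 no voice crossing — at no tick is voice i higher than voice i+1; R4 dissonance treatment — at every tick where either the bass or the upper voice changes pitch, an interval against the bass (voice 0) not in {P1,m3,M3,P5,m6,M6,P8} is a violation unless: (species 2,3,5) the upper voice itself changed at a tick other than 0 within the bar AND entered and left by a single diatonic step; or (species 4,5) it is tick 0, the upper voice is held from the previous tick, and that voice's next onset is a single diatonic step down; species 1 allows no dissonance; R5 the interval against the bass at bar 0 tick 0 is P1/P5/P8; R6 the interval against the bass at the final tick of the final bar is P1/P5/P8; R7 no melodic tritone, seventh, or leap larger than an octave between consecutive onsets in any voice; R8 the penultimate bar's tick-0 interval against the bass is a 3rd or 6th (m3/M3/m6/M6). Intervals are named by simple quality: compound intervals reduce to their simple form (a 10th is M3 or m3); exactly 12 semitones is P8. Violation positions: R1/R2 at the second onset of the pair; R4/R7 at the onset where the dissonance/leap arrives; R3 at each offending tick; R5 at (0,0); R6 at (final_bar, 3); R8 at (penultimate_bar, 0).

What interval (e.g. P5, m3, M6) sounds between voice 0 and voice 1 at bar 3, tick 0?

m6

voice 0=B2 voice 1=G3 -> m6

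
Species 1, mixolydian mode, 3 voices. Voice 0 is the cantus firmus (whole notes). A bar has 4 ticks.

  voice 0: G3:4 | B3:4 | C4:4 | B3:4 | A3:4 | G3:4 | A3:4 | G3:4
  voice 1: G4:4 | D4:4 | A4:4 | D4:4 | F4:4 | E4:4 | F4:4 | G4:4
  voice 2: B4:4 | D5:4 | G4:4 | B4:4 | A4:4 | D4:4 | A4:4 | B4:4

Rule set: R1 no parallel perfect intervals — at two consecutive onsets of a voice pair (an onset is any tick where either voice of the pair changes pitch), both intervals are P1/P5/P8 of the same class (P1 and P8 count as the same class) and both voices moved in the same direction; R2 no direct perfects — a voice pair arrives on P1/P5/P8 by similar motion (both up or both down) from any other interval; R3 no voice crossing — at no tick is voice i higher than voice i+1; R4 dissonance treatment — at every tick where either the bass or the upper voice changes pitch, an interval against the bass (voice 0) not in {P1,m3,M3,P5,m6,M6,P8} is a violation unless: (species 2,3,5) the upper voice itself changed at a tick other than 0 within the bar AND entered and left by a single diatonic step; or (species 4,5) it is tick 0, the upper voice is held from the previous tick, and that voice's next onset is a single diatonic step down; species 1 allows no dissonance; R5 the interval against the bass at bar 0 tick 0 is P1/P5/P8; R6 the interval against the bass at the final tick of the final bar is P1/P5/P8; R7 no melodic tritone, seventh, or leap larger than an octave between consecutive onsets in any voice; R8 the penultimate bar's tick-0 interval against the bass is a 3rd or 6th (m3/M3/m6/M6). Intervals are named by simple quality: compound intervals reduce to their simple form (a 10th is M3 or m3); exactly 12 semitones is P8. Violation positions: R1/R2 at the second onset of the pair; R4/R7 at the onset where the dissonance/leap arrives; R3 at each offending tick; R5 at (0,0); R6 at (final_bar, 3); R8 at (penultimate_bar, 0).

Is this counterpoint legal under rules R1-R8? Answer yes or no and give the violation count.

bar 0: v0=G3 v1=G4 v2=B4 (M3)
bar 1: v0=B3 v1=D4 v2=D5 (m3)
bar 2: v0=C4 v1=A4 v2=G4 (P5)
bar 3: v0=B3 v1=D4 v2=B4 (P8)
bar 4: v0=A3 v1=F4 v2=A4 (P8)
bar 5: v0=G3 v1=E4 v2=D4 (P5)
bar 6: v0=A3 v1=F4 v2=A4 (P8)
bar 7: v0=G3 v1=G4 v2=B4 (M3)
  R5 @ bar0.0: opens on M3
  R3 @ bar2.0: A4 above G4
  R3 @ bar2.1: A4 above G4
  R3 @ bar2.2: A4 above G4
  R3 @ bar2.3: A4 above G4
  R1 @ bar4.0: B3/B4 P8 -> A3/A4 P8 similar
  R2 @ bar5.0: A3/A4 P8 -> G3/D4 P5 similar
  R3 @ bar5.0: E4 above D4
  R3 @ bar5.1: E4 above D4
  R3 @ bar5.2: E4 above D4
  R3 @ bar5.3: E4 above D4
  R2 @ bar6.0: G3/D4 P5 -> A3/A4 P8 similar
  R8 @ bar6.0: penult P8 not 3rd/6th
  R6 @ bar7.3: closes on M3

No (14 violations)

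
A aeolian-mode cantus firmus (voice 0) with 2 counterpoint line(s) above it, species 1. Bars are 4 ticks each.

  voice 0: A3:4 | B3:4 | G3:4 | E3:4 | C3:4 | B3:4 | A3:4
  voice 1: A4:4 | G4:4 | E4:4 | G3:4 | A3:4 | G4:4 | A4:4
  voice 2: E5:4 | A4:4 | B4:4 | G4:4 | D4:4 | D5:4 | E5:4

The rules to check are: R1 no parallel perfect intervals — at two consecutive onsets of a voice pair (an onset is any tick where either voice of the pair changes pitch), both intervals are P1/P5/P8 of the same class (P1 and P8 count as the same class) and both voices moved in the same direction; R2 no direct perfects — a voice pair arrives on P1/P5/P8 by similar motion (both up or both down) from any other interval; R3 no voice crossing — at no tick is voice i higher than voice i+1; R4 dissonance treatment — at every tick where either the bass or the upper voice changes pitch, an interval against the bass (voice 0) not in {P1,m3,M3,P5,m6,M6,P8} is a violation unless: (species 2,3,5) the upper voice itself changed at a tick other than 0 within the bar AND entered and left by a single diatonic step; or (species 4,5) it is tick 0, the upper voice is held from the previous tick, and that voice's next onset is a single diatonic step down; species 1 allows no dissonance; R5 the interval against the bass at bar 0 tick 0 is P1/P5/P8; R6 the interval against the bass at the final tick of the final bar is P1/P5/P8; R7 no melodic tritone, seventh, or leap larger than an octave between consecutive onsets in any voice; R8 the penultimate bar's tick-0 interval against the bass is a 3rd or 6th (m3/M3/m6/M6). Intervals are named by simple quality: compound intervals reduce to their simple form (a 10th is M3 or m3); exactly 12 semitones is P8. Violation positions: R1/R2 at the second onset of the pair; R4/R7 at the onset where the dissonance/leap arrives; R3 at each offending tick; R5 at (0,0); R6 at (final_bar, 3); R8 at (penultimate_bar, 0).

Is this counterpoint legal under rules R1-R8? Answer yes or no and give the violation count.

bar 0: v0=A3 v1=A4 v2=E5 (P5)
bar 1: v0=B3 v1=G4 v2=A4 (m7)
bar 2: v0=G3 v1=E4 v2=B4 (M3)
bar 3: v0=E3 v1=G3 v2=G4 (m3)
bar 4: v0=C3 v1=A3 v2=D4 (M2)
bar 5: v0=B3 v1=G4 v2=D5 (m3)
bar 6: v0=A3 v1=A4 v2=E5 (P5)
  R4 @ bar1.0: B3/A4 m7 untreated
  R2 @ bar3.0: E4/B4 P5 -> G3/G4 P8 similar
  R4 @ bar4.0: C3/D4 M2 untreated
  R2 @ bar5.0: A3/D4 P4 -> G4/D5 P5 similar
  R7 @ bar5.0: C3->B3 leap 11st
  R7 @ bar5.0: A3->G4 leap 10st
  R1 @ bar6.0: G4/D5 P5 -> A4/E5 P5 similar

No (7 violations)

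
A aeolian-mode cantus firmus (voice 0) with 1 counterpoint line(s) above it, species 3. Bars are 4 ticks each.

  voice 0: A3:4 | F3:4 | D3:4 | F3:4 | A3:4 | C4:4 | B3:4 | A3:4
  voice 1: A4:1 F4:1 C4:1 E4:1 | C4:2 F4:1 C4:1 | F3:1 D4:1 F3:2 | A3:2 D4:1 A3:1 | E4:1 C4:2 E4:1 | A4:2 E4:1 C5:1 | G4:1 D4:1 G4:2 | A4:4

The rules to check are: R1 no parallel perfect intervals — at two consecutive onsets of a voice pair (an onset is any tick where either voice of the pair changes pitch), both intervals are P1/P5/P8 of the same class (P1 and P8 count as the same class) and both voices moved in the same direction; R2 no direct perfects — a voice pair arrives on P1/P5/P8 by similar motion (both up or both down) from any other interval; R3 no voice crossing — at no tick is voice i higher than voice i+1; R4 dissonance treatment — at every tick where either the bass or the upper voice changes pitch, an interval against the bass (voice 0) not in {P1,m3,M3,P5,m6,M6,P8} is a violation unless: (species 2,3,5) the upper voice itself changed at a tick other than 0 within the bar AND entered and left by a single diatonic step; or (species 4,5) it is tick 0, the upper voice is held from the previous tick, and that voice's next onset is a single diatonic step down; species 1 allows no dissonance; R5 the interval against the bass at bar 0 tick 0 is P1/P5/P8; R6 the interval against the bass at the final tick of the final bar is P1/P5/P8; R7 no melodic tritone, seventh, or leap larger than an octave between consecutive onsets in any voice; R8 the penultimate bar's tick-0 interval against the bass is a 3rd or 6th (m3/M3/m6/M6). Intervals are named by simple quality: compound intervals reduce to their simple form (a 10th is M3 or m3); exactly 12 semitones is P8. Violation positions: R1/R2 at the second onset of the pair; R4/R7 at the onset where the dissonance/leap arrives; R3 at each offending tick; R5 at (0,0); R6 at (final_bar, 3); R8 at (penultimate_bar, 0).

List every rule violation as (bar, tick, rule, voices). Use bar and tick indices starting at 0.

bar 0: v0=A3 v1=A4 downbeat P8
bar 1: v0=F3 v1=C4 downbeat P5
bar 2: v0=D3 v1=F3 downbeat m3
bar 3: v0=F3 v1=A3 downbeat M3
bar 4: v0=A3 v1=E4 downbeat P5
bar 5: v0=C4 v1=A4 downbeat M6
bar 6: v0=B3 v1=G4 downbeat m6
bar 7: v0=A3 v1=A4 downbeat P8
  -> R1 @ bar 1 tick 0 v(0, 1): A3/E4 P5 -> F3/C4 P5 similar
  -> R2 @ bar 4 tick 0 v(0, 1): F3/A3 M3 -> A3/E4 P5 similar

(1, 0, R1, (0, 1))
(4, 0, R2, (0, 1))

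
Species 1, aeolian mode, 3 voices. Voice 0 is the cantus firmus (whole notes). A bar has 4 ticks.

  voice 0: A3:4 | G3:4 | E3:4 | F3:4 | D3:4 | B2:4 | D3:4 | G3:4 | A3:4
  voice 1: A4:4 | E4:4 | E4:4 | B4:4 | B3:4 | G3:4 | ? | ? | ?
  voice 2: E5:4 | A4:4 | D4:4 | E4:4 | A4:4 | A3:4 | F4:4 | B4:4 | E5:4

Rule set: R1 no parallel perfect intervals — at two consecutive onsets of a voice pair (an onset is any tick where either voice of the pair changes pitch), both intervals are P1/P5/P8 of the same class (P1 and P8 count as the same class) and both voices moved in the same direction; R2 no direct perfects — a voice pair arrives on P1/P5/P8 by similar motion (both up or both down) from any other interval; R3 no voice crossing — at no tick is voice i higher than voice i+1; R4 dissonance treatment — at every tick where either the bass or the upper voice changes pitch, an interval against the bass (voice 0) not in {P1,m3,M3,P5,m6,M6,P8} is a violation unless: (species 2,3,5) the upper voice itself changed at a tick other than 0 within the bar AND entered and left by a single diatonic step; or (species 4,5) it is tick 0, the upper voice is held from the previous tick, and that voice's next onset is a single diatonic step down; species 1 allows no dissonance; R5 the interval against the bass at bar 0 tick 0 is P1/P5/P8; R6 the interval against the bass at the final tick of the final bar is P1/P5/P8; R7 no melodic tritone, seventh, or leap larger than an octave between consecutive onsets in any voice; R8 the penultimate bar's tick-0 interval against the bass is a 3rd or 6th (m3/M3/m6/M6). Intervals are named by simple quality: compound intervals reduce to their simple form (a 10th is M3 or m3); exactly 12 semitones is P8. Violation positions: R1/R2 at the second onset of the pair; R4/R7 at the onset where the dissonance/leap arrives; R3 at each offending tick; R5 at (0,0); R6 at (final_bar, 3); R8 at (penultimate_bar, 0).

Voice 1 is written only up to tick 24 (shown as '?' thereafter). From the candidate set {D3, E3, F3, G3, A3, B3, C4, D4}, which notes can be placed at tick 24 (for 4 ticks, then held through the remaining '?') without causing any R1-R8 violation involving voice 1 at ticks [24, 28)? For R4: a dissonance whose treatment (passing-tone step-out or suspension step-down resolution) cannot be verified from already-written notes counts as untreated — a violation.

D3: legal
E3: violates R4
F3: legal
G3: violates R4
A3: violates R2
B3: legal
C4: violates R4
D4: violates R2

{B3, D3, F3}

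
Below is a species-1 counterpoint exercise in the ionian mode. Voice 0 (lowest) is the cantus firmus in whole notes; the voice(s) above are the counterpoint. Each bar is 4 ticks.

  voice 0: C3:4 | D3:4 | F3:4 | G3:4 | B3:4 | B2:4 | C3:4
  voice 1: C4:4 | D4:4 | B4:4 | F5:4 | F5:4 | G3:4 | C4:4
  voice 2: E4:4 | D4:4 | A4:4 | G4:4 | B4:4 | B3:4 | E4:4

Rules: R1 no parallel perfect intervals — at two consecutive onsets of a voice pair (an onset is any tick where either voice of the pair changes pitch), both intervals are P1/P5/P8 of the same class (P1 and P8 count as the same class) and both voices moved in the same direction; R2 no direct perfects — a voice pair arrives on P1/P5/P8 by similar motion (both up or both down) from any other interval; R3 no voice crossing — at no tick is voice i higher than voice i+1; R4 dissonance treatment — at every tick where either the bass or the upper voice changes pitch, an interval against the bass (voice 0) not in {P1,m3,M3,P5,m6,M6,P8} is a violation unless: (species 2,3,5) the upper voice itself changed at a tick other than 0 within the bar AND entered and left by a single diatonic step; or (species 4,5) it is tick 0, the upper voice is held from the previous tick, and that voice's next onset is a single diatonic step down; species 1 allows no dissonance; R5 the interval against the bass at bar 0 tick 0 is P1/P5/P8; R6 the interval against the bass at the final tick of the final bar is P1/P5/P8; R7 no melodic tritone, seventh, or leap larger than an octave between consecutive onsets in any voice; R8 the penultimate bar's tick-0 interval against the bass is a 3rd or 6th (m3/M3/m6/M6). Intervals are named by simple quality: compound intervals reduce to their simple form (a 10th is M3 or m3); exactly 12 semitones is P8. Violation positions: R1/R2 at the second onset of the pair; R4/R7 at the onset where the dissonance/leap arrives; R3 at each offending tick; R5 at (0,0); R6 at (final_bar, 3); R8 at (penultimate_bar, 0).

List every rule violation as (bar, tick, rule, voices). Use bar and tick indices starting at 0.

bar 0: v0=C3 v1=C4 v2=E4 downbeat M3
bar 1: v0=D3 v1=D4 v2=D4 downbeat P8
bar 2: v0=F3 v1=B4 v2=A4 downbeat M3
bar 3: v0=G3 v1=F5 v2=G4 downbeat P8
bar 4: v0=B3 v1=F5 v2=B4 downbeat P8
bar 5: v0=B2 v1=G3 v2=B3 downbeat P8
bar 6: v0=C3 v1=C4 v2=E4 downbeat M3
  -> R5 @ bar 0 tick 0 v(0, 2): opens on M3
  -> R1 @ bar 1 tick 0 v(0, 1): C3/C4 P8 -> D3/D4 P8 similar
  -> R3 @ bar 2 tick 0 v(1, 2): B4 above A4
  -> R4 @ bar 2 tick 0 v(0, 1): F3/B4 TT untreated
  -> R3 @ bar 2 tick 1 v(1, 2): B4 above A4
  -> R3 @ bar 2 tick 2 v(1, 2): B4 above A4
  -> R3 @ bar 2 tick 3 v(1, 2): B4 above A4
  -> R3 @ bar 3 tick 0 v(1, 2): F5 above G4
  -> R4 @ bar 3 tick 0 v(0, 1): G3/F5 m7 untreated
  -> R7 @ bar 3 tick 0 v(1,): B4->F5 leap 6st
  -> R3 @ bar 3 tick 1 v(1, 2): F5 above G4
  -> R3 @ bar 3 tick 2 v(1, 2): F5 above G4
  -> R3 @ bar 3 tick 3 v(1, 2): F5 above G4
  -> R1 @ bar 4 tick 0 v(0, 2): G3/G4 P8 -> B3/B4 P8 similar
  -> R3 @ bar 4 tick 0 v(1, 2): F5 above B4
  -> R4 @ bar 4 tick 0 v(0, 1): B3/F5 TT untreated
  -> R3 @ bar 4 tick 1 v(1, 2): F5 above B4
  -> R3 @ bar 4 tick 2 v(1, 2): F5 above B4
  -> R3 @ bar 4 tick 3 v(1, 2): F5 above B4
  -> R1 @ bar 5 tick 0 v(0, 2): B3/B4 P8 -> B2/B3 P8 similar
  -> R7 @ bar 5 tick 0 v(1,): F5->G3 leap 22st
  -> R8 @ bar 5 tick 0 v(0, 2): penult P8 not 3rd/6th
  -> R2 @ bar 6 tick 0 v(0, 1): B2/G3 m6 -> C3/C4 P8 similar
  -> R6 @ bar 6 tick 3 v(0, 2): closes on M3

(0, 0, R5, (0, 2))
(1, 0, R1, (0, 1))
(2, 0, R3, (1, 2))
(2, 0, R4, (0, 1))
(2, 1, R3, (1, 2))
(2, 2, R3, (1, 2))
(2, 3, R3, (1, 2))
(3, 0, R3, (1, 2))
(3, 0, R4, (0, 1))
(3, 0, R7, (1,))
(3, 1, R3, (1, 2))
(3, 2, R3, (1, 2))
(3, 3, R3, (1, 2))
(4, 0, R1, (0, 2))
(4, 0, R3, (1, 2))
(4, 0, R4, (0, 1))
(4, 1, R3, (1, 2))
(4, 2, R3, (1, 2))
(4, 3, R3, (1, 2))
(5, 0, R1, (0, 2))
(5, 0, R7, (1,))
(5, 0, R8, (0, 2))
(6, 0, R2, (0, 1))
(6, 3, R6, (0, 2))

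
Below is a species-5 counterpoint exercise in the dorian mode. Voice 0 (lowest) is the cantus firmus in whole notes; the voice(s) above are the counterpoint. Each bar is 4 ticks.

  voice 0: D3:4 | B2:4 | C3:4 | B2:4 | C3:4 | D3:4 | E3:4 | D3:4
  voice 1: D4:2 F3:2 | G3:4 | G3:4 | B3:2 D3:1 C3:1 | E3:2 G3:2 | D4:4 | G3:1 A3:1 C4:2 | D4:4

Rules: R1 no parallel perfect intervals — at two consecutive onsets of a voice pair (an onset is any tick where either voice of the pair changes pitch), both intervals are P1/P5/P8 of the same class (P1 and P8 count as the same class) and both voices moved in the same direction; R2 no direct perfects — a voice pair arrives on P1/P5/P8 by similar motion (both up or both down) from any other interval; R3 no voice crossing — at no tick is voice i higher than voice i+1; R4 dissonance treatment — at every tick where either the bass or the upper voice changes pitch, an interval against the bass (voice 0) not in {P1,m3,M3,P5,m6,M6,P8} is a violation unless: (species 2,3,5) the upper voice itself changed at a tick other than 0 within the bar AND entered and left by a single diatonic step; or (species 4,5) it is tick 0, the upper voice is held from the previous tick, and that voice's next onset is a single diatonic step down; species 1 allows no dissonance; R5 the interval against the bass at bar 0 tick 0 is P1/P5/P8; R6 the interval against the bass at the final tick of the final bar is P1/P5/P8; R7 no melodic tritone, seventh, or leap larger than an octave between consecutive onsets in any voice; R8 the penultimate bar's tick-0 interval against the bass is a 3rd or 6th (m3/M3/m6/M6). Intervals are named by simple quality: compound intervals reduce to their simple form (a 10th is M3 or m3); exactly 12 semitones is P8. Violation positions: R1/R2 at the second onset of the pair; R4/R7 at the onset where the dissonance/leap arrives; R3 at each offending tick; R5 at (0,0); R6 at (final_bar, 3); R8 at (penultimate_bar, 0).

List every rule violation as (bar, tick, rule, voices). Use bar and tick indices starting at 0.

bar 0: v0=D3 v1=D4 downbeat P8
bar 1: v0=B2 v1=G3 downbeat m6
bar 2: v0=C3 v1=G3 downbeat P5
bar 3: v0=B2 v1=B3 downbeat P8
bar 4: v0=C3 v1=E3 downbeat M3
bar 5: v0=D3 v1=D4 downbeat P8
bar 6: v0=E3 v1=G3 downbeat m3
bar 7: v0=D3 v1=D4 downbeat P8
  -> R4 @ bar 3 tick 3 v(0, 1): B2/C3 m2 untreated
  -> R2 @ bar 5 tick 0 v(0, 1): C3/G3 P5 -> D3/D4 P8 similar
  -> R4 @ bar 6 tick 1 v(0, 1): E3/A3 P4 untreated

(3, 3, R4, (0, 1))
(5, 0, R2, (0, 1))
(6, 1, R4, (0, 1))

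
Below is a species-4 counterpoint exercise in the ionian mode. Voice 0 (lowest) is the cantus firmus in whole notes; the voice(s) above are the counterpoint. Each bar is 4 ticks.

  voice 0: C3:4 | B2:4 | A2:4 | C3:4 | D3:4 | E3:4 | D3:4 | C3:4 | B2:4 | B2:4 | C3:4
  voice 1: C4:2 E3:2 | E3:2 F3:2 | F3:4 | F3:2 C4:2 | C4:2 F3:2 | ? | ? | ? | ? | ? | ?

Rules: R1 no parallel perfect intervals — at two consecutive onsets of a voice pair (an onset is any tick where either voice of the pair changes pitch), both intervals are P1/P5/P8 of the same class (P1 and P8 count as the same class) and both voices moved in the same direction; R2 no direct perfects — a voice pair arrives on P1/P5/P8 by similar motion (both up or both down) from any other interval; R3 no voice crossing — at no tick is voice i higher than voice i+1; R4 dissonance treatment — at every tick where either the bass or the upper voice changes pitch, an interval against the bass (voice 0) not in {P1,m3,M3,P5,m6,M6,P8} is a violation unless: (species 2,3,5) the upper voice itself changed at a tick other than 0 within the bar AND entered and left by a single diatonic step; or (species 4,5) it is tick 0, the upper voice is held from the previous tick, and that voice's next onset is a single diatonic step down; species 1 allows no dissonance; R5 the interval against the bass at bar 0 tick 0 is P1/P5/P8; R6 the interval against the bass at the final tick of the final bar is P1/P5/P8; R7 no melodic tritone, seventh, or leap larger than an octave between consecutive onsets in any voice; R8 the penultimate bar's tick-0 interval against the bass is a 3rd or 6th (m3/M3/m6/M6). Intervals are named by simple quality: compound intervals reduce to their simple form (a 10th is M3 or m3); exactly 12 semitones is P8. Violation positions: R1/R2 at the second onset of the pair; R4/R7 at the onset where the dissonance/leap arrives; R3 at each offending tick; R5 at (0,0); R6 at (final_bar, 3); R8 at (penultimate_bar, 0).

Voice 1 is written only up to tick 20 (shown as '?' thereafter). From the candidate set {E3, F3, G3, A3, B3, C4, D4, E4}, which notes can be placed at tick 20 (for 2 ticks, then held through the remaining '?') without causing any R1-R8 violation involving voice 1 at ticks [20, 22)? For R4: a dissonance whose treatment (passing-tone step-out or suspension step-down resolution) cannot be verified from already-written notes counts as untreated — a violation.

{C4, E3, G3}

E3: legal
F3: violates R4
G3: legal
A3: violates R4
B3: violates R2,R7
C4: legal
D4: violates R4
E4: violates R2,R7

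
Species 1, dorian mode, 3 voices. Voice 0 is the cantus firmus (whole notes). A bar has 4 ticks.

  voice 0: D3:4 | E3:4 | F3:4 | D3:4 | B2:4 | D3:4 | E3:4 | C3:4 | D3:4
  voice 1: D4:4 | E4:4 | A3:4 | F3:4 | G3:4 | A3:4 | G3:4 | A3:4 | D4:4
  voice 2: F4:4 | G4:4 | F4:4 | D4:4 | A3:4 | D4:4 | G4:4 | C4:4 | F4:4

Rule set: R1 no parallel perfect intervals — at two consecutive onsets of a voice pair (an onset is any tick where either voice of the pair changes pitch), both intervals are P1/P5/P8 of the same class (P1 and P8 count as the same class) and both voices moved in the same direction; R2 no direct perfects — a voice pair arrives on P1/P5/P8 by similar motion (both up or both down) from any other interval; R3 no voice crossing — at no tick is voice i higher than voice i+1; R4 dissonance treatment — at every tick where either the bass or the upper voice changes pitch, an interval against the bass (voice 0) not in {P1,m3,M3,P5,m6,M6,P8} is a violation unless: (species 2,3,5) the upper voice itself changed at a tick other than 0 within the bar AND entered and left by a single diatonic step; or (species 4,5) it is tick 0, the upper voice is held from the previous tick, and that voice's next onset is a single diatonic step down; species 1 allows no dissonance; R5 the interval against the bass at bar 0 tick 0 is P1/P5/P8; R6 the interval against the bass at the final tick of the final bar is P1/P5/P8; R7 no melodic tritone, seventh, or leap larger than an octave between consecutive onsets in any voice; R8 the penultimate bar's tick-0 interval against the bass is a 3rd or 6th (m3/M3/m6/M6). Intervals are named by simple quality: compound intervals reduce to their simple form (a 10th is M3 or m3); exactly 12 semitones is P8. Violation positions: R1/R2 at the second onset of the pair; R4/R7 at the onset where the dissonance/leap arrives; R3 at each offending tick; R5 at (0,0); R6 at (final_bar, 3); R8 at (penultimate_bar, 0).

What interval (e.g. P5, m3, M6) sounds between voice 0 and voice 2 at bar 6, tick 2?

voice 0=E3 voice 2=G4 -> m3

m3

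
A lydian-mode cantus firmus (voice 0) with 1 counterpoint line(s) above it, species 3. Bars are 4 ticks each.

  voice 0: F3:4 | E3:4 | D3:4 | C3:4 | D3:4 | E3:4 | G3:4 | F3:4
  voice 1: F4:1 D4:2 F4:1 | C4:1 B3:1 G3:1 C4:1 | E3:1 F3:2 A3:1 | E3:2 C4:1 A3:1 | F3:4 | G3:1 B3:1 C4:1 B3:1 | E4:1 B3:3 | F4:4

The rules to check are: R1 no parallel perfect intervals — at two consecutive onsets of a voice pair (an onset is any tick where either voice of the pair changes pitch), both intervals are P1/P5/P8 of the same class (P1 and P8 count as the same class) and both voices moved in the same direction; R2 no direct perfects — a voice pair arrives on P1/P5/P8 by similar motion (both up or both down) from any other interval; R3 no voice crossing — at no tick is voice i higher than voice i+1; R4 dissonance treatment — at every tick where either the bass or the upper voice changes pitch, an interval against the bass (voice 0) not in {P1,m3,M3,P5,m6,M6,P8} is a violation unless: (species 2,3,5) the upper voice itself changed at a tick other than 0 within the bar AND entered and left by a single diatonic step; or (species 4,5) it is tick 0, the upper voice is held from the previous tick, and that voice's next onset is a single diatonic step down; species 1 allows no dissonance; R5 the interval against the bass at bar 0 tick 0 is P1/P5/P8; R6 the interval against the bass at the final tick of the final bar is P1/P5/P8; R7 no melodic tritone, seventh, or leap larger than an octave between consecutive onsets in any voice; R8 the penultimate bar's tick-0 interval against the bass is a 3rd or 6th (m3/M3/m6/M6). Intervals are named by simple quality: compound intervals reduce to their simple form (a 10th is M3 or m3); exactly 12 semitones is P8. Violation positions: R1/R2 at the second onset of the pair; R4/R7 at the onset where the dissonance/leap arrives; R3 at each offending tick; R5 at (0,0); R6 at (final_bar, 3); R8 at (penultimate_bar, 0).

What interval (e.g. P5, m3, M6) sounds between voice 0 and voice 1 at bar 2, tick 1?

voice 0=D3 voice 1=F3 -> m3

m3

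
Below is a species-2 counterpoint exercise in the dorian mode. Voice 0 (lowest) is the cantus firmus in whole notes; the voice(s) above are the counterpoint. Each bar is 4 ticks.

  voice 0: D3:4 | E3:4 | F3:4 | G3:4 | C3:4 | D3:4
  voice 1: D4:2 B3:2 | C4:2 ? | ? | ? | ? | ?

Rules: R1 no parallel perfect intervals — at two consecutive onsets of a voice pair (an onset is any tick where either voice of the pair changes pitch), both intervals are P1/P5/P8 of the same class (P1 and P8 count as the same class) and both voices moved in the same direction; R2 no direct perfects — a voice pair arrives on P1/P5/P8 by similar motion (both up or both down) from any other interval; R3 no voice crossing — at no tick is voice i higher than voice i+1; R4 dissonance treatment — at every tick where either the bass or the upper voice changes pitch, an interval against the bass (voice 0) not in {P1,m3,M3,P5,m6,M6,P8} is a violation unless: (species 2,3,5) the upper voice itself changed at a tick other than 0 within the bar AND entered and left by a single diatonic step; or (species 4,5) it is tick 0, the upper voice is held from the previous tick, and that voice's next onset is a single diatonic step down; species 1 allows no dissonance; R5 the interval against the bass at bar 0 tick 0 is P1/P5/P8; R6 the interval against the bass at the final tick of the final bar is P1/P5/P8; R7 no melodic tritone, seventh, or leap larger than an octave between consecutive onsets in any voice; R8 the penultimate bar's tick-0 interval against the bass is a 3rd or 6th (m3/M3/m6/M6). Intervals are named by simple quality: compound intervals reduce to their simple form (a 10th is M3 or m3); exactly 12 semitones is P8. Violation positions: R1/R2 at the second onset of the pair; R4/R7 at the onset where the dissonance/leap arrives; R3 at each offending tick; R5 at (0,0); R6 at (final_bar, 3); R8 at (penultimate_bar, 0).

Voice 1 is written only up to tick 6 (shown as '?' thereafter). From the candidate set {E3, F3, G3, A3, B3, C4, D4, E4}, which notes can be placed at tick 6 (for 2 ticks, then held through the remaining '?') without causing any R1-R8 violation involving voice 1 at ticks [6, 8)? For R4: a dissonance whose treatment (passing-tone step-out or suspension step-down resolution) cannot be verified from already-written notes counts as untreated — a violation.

E3: legal
F3: violates R4
G3: legal
A3: violates R4
B3: legal
C4: legal
D4: violates R4
E4: legal

{B3, C4, E3, E4, G3}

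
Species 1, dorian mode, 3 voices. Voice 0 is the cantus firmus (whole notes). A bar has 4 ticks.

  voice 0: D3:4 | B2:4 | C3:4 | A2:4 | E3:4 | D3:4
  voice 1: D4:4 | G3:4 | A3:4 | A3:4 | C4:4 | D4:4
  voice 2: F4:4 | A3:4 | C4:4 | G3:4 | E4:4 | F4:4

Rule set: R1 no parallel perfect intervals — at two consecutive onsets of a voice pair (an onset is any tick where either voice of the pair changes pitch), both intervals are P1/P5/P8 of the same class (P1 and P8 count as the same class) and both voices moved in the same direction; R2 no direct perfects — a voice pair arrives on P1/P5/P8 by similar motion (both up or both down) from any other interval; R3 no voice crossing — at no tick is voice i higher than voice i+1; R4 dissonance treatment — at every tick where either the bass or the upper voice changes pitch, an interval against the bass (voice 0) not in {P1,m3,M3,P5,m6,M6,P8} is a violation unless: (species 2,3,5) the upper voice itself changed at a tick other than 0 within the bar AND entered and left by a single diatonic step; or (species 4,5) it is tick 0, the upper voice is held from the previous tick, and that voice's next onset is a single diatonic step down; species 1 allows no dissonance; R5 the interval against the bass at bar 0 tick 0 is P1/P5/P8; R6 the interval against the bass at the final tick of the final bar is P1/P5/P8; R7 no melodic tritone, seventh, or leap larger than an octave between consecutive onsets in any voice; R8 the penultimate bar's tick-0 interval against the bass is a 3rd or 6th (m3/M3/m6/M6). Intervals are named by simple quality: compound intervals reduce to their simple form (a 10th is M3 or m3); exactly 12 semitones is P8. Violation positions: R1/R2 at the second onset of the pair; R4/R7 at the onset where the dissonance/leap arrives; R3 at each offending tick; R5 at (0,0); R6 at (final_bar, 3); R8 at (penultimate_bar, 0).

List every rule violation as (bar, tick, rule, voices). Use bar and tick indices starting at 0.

(0, 0, R5, (0, 2))
(1, 0, R4, (0, 2))
(2, 0, R2, (0, 2))
(3, 0, R3, (1, 2))
(3, 0, R4, (0, 2))
(3, 1, R3, (1, 2))
(3, 2, R3, (1, 2))
(3, 3, R3, (1, 2))
(4, 0, R2, (0, 2))
(4, 0, R8, (0, 2))
(5, 3, R6, (0, 2))

bar 0: v0=D3 v1=D4 v2=F4 downbeat m3
bar 1: v0=B2 v1=G3 v2=A3 downbeat m7
bar 2: v0=C3 v1=A3 v2=C4 downbeat P8
bar 3: v0=A2 v1=A3 v2=G3 downbeat m7
bar 4: v0=E3 v1=C4 v2=E4 downbeat P8
bar 5: v0=D3 v1=D4 v2=F4 downbeat m3
  -> R5 @ bar 0 tick 0 v(0, 2): opens on m3
  -> R4 @ bar 1 tick 0 v(0, 2): B2/A3 m7 untreated
  -> R2 @ bar 2 tick 0 v(0, 2): B2/A3 m7 -> C3/C4 P8 similar
  -> R3 @ bar 3 tick 0 v(1, 2): A3 above G3
  -> R4 @ bar 3 tick 0 v(0, 2): A2/G3 m7 untreated
  -> R3 @ bar 3 tick 1 v(1, 2): A3 above G3
  -> R3 @ bar 3 tick 2 v(1, 2): A3 above G3
  -> R3 @ bar 3 tick 3 v(1, 2): A3 above G3
  -> R2 @ bar 4 tick 0 v(0, 2): A2/G3 m7 -> E3/E4 P8 similar
  -> R8 @ bar 4 tick 0 v(0, 2): penult P8 not 3rd/6th
  -> R6 @ bar 5 tick 3 v(0, 2): closes on m3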